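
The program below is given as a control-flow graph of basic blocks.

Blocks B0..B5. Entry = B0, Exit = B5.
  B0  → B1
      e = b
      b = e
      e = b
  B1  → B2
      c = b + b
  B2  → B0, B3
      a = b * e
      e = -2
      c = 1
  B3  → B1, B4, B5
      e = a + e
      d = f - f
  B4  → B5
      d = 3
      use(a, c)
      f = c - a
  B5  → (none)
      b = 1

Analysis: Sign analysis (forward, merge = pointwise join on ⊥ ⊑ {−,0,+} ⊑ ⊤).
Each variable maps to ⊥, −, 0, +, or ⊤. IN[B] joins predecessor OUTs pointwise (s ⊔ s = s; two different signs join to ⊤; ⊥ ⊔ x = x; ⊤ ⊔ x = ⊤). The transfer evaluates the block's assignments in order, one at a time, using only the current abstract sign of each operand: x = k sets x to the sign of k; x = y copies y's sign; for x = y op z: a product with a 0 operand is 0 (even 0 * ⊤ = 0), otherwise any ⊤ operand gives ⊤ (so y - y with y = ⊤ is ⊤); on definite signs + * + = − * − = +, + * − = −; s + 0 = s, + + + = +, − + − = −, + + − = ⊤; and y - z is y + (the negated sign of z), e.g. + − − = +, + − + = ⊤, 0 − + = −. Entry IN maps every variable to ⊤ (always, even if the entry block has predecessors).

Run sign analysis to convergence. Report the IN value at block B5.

Answer: {a: ⊤, b: ⊤, c: +, d: ⊤, e: ⊤, f: ⊤}

Working:
Converged values:
  B0:   IN=(all ⊤)   OUT=(all ⊤)
  B1:   IN=(all ⊤)   OUT=(all ⊤)
  B2:   IN=(all ⊤)   OUT={c:+, e:-; rest ⊤}
  B3:   IN={c:+, e:-; rest ⊤}   OUT={c:+; rest ⊤}
  B4:   IN={c:+; rest ⊤}   OUT={c:+, d:+; rest ⊤}
  B5:   IN={c:+; rest ⊤}   OUT={b:+, c:+; rest ⊤}

Merge at B5: IN[B5] = OUT[B3] ⊔ OUT[B4] = {a: ⊤, b: ⊤, c: +, d: ⊤, e: ⊤, f: ⊤}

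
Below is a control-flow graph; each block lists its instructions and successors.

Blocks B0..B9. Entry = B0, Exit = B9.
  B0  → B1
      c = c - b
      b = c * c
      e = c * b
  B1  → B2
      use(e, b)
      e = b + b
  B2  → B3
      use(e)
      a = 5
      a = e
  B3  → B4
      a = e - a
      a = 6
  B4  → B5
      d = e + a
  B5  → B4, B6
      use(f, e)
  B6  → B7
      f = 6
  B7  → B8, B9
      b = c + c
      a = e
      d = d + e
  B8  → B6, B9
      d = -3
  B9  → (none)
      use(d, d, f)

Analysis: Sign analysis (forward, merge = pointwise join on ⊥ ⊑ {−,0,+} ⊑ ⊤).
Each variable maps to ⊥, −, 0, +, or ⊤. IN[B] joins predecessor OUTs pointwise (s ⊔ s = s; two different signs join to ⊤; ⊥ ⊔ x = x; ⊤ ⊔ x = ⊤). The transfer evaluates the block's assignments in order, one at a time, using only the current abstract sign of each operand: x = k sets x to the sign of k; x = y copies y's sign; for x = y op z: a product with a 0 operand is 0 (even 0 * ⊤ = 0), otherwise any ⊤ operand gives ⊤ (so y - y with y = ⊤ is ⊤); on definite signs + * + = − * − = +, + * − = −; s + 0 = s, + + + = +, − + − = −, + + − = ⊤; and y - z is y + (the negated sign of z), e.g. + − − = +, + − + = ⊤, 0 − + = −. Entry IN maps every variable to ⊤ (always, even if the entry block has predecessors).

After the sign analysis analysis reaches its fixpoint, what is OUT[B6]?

Answer: {a: ⊤, b: ⊤, c: ⊤, d: ⊤, e: ⊤, f: +}

Derivation:
Converged values:
  B0: | IN=(all ⊤) | OUT=(all ⊤)
  B1: | IN=(all ⊤) | OUT=(all ⊤)
  B2: | IN=(all ⊤) | OUT=(all ⊤)
  B3: | IN=(all ⊤) | OUT={a:+; rest ⊤}
  B4: | IN={a:+; rest ⊤} | OUT={a:+; rest ⊤}
  B5: | IN={a:+; rest ⊤} | OUT={a:+; rest ⊤}
  B6: | IN=(all ⊤) | OUT={f:+; rest ⊤}
  B7: | IN={f:+; rest ⊤} | OUT={f:+; rest ⊤}
  B8: | IN={f:+; rest ⊤} | OUT={d:-, f:+; rest ⊤}
  B9: | IN={f:+; rest ⊤} | OUT={f:+; rest ⊤}

Merge at B6: IN[B6] = OUT[B5] ⊔ OUT[B8] = {a: ⊤, b: ⊤, c: ⊤, d: ⊤, e: ⊤, f: ⊤}
Applying B6's transfer function to that IN value gives OUT[B6] (row B6 above).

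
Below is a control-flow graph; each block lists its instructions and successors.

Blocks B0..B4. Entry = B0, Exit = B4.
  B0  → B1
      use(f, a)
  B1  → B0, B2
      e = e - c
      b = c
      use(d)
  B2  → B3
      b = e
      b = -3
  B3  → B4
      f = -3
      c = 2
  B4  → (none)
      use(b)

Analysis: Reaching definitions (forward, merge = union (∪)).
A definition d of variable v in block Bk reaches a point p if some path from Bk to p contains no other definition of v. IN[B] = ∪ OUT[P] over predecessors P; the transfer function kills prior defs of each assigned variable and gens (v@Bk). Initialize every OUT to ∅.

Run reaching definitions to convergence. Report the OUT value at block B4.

Answer: {b@B2, c@B3, e@B1, f@B3}

Trace:
Per-block solution:
  B0:   IN={b@B1, e@B1}   OUT={b@B1, e@B1}
  B1:   IN={b@B1, e@B1}   OUT={b@B1, e@B1}
  B2:   IN={b@B1, e@B1}   OUT={b@B2, e@B1}
  B3:   IN={b@B2, e@B1}   OUT={b@B2, c@B3, e@B1, f@B3}
  B4:   IN={b@B2, c@B3, e@B1, f@B3}   OUT={b@B2, c@B3, e@B1, f@B3}

Merge at B4: IN[B4] = OUT[B3] = {b@B2, c@B3, e@B1, f@B3}
Applying B4's transfer function to that IN value gives OUT[B4] (row B4 above).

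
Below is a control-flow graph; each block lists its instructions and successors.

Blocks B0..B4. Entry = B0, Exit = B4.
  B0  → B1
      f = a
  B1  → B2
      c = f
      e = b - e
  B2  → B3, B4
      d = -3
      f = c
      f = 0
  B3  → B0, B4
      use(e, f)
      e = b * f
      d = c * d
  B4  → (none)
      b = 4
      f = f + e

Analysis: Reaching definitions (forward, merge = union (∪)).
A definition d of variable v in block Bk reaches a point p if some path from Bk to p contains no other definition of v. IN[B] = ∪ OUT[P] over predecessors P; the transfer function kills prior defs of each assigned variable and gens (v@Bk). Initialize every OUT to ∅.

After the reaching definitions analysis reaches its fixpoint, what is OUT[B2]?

Answer: {c@B1, d@B2, e@B1, f@B2}

Working:
Fixpoint table:
  B0:   IN={c@B1, d@B3, e@B3, f@B2}   OUT={c@B1, d@B3, e@B3, f@B0}
  B1:   IN={c@B1, d@B3, e@B3, f@B0}   OUT={c@B1, d@B3, e@B1, f@B0}
  B2:   IN={c@B1, d@B3, e@B1, f@B0}   OUT={c@B1, d@B2, e@B1, f@B2}
  B3:   IN={c@B1, d@B2, e@B1, f@B2}   OUT={c@B1, d@B3, e@B3, f@B2}
  B4:   IN={c@B1, d@B2, d@B3, e@B1, e@B3, f@B2}   OUT={b@B4, c@B1, d@B2, d@B3, e@B1, e@B3, f@B4}

Merge at B2: IN[B2] = OUT[B1] = {c@B1, d@B3, e@B1, f@B0}
Applying B2's transfer function to that IN value gives OUT[B2] (row B2 above).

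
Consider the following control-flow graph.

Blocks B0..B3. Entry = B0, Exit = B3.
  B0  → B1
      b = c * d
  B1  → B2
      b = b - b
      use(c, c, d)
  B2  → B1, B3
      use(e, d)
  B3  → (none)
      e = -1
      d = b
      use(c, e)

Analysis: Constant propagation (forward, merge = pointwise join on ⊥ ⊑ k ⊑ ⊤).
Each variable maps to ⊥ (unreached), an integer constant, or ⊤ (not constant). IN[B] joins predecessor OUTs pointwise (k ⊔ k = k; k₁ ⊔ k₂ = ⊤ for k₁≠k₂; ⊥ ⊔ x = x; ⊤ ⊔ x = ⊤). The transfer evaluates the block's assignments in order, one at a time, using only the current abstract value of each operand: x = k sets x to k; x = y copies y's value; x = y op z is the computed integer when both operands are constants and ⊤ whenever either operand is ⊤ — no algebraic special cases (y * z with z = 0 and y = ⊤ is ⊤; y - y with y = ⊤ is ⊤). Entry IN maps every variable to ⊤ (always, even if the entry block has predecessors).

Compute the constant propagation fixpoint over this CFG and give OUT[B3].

Answer: {a: ⊤, b: ⊤, c: ⊤, d: ⊤, e: -1, f: ⊤}

Trace:
Per-block solution:
  B0:   IN=(all ⊤)   OUT=(all ⊤)
  B1:   IN=(all ⊤)   OUT=(all ⊤)
  B2:   IN=(all ⊤)   OUT=(all ⊤)
  B3:   IN=(all ⊤)   OUT={e:-1; rest ⊤}

Merge at B3: IN[B3] = OUT[B2] = {a: ⊤, b: ⊤, c: ⊤, d: ⊤, e: ⊤, f: ⊤}
Applying B3's transfer function to that IN value gives OUT[B3] (row B3 above).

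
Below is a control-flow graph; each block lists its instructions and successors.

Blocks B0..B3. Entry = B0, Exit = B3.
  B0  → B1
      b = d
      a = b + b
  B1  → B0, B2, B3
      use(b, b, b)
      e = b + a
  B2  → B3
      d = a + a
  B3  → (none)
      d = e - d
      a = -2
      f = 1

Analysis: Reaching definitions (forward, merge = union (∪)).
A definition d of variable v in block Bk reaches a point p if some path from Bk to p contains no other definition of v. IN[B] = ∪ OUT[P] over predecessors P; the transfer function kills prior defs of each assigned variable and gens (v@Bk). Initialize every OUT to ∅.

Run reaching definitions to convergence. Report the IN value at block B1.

Fixpoint table:
  B0: | IN={a@B0, b@B0, e@B1} | OUT={a@B0, b@B0, e@B1}
  B1: | IN={a@B0, b@B0, e@B1} | OUT={a@B0, b@B0, e@B1}
  B2: | IN={a@B0, b@B0, e@B1} | OUT={a@B0, b@B0, d@B2, e@B1}
  B3: | IN={a@B0, b@B0, d@B2, e@B1} | OUT={a@B3, b@B0, d@B3, e@B1, f@B3}

Merge at B1: IN[B1] = OUT[B0] = {a@B0, b@B0, e@B1}

Answer: {a@B0, b@B0, e@B1}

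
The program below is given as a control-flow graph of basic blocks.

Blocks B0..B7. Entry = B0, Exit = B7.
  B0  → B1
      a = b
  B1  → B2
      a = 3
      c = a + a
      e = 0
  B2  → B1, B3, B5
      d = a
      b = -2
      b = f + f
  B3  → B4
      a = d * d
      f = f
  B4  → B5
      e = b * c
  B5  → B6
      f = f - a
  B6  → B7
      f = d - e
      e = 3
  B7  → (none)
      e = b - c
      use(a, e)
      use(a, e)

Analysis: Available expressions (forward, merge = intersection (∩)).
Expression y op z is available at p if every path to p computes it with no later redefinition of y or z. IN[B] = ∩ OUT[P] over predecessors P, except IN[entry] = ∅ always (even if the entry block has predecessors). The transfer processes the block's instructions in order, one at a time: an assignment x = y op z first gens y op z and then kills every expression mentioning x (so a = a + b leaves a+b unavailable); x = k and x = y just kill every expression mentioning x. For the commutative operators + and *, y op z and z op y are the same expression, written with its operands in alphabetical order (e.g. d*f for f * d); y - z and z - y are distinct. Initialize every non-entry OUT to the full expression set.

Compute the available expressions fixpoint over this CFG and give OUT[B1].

Answer: {a+a}

Derivation:
Per-block solution:
  B0: | IN={} | OUT={}
  B1: | IN={} | OUT={a+a}
  B2: | IN={a+a} | OUT={a+a, f+f}
  B3: | IN={a+a, f+f} | OUT={d*d}
  B4: | IN={d*d} | OUT={b*c, d*d}
  B5: | IN={} | OUT={}
  B6: | IN={} | OUT={}
  B7: | IN={} | OUT={b-c}

Merge at B1: IN[B1] = OUT[B0] ∩ OUT[B2] = {}
Applying B1's transfer function to that IN value gives OUT[B1] (row B1 above).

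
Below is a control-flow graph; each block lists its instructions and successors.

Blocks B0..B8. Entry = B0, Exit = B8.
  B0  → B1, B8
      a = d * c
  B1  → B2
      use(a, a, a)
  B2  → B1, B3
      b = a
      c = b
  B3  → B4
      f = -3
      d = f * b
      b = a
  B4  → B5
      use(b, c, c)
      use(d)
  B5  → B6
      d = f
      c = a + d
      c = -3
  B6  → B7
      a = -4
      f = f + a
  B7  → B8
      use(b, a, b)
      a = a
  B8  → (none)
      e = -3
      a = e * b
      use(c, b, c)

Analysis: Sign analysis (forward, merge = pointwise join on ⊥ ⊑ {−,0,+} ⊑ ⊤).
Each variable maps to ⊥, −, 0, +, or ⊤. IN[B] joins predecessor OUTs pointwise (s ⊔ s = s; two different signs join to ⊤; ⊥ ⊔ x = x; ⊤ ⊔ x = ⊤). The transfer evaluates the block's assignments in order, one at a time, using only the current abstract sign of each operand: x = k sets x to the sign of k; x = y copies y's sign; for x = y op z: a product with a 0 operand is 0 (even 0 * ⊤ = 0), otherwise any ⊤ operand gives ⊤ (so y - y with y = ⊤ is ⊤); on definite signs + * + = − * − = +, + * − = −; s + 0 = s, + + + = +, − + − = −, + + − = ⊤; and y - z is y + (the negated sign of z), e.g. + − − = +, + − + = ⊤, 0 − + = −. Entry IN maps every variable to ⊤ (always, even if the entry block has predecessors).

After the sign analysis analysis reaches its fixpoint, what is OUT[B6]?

Answer: {a: -, b: ⊤, c: -, d: -, e: ⊤, f: -}

Derivation:
Per-block solution:
  B0:  IN=(all ⊤)  OUT=(all ⊤)
  B1:  IN=(all ⊤)  OUT=(all ⊤)
  B2:  IN=(all ⊤)  OUT=(all ⊤)
  B3:  IN=(all ⊤)  OUT={f:-; rest ⊤}
  B4:  IN={f:-; rest ⊤}  OUT={f:-; rest ⊤}
  B5:  IN={f:-; rest ⊤}  OUT={c:-, d:-, f:-; rest ⊤}
  B6:  IN={c:-, d:-, f:-; rest ⊤}  OUT={a:-, c:-, d:-, f:-; rest ⊤}
  B7:  IN={a:-, c:-, d:-, f:-; rest ⊤}  OUT={a:-, c:-, d:-, f:-; rest ⊤}
  B8:  IN=(all ⊤)  OUT={e:-; rest ⊤}

Merge at B6: IN[B6] = OUT[B5] = {a: ⊤, b: ⊤, c: -, d: -, e: ⊤, f: -}
Applying B6's transfer function to that IN value gives OUT[B6] (row B6 above).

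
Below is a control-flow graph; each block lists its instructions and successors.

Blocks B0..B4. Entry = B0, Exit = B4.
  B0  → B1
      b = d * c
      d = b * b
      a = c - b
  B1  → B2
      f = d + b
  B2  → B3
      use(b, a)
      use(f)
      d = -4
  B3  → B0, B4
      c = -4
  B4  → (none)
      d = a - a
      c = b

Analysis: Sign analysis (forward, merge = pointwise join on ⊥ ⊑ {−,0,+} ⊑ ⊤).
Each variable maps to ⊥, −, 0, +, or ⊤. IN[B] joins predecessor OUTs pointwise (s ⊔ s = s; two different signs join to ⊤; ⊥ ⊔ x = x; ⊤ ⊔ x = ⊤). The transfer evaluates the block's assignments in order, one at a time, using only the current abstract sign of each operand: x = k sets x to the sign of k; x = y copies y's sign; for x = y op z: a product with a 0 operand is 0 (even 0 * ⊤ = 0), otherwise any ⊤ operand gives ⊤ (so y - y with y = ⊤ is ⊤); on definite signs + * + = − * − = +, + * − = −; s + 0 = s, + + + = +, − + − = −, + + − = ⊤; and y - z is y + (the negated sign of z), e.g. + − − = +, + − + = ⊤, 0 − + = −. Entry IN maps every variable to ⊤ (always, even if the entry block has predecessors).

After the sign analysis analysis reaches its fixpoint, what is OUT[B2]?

Fixpoint table:
  B0:  IN=(all ⊤)  OUT=(all ⊤)
  B1:  IN=(all ⊤)  OUT=(all ⊤)
  B2:  IN=(all ⊤)  OUT={d:-; rest ⊤}
  B3:  IN={d:-; rest ⊤}  OUT={c:-, d:-; rest ⊤}
  B4:  IN={c:-, d:-; rest ⊤}  OUT=(all ⊤)

Merge at B2: IN[B2] = OUT[B1] = {a: ⊤, b: ⊤, c: ⊤, d: ⊤, e: ⊤, f: ⊤}
Applying B2's transfer function to that IN value gives OUT[B2] (row B2 above).

Answer: {a: ⊤, b: ⊤, c: ⊤, d: -, e: ⊤, f: ⊤}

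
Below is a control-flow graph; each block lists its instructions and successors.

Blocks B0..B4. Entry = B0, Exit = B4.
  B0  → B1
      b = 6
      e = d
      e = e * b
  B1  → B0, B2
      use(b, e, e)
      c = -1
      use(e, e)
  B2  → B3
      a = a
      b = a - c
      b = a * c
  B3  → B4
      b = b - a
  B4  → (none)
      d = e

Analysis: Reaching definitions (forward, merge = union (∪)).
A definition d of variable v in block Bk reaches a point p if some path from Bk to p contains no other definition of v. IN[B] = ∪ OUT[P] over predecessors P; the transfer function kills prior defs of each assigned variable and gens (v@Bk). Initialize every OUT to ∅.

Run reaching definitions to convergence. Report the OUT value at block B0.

Answer: {b@B0, c@B1, e@B0}

Working:
Per-block solution:
  B0:  IN={b@B0, c@B1, e@B0}  OUT={b@B0, c@B1, e@B0}
  B1:  IN={b@B0, c@B1, e@B0}  OUT={b@B0, c@B1, e@B0}
  B2:  IN={b@B0, c@B1, e@B0}  OUT={a@B2, b@B2, c@B1, e@B0}
  B3:  IN={a@B2, b@B2, c@B1, e@B0}  OUT={a@B2, b@B3, c@B1, e@B0}
  B4:  IN={a@B2, b@B3, c@B1, e@B0}  OUT={a@B2, b@B3, c@B1, d@B4, e@B0}

Merge at B0 (entry node, so the boundary value {} is joined with the incoming edge(s)): IN[B0] = {} ⊔ OUT[B1] = {b@B0, c@B1, e@B0}
Applying B0's transfer function to that IN value gives OUT[B0] (row B0 above).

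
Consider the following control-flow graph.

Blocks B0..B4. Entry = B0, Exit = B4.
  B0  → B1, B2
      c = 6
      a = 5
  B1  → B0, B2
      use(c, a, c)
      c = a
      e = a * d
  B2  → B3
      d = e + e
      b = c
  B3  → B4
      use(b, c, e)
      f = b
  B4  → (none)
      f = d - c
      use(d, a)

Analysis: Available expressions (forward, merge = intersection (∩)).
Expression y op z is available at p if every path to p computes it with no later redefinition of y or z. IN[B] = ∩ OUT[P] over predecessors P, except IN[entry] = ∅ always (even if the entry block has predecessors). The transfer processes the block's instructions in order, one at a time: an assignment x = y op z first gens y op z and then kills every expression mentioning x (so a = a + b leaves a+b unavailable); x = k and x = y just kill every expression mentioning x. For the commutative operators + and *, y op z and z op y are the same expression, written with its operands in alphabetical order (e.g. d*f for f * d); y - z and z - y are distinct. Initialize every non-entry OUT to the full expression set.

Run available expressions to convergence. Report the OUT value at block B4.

Answer: {d-c, e+e}

Derivation:
Converged values:
  B0:   IN={}   OUT={}
  B1:   IN={}   OUT={a*d}
  B2:   IN={}   OUT={e+e}
  B3:   IN={e+e}   OUT={e+e}
  B4:   IN={e+e}   OUT={d-c, e+e}

Merge at B4: IN[B4] = OUT[B3] = {e+e}
Applying B4's transfer function to that IN value gives OUT[B4] (row B4 above).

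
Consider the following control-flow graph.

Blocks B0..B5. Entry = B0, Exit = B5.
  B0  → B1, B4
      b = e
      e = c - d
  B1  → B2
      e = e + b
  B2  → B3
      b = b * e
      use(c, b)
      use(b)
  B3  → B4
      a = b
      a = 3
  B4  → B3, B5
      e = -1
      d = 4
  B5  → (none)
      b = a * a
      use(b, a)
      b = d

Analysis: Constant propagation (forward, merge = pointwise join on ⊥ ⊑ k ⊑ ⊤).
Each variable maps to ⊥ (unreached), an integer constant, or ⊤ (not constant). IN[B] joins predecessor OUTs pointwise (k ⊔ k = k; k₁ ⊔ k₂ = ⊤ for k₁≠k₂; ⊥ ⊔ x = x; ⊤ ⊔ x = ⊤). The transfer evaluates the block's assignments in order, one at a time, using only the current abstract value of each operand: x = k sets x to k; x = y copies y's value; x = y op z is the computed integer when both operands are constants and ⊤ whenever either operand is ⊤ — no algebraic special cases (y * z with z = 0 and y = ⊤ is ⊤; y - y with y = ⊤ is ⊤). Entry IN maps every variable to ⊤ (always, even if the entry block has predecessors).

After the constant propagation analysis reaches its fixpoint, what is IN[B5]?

Answer: {a: ⊤, b: ⊤, c: ⊤, d: 4, e: -1, f: ⊤}

Working:
Converged values:
  B0:  IN=(all ⊤)  OUT=(all ⊤)
  B1:  IN=(all ⊤)  OUT=(all ⊤)
  B2:  IN=(all ⊤)  OUT=(all ⊤)
  B3:  IN=(all ⊤)  OUT={a:3; rest ⊤}
  B4:  IN=(all ⊤)  OUT={d:4, e:-1; rest ⊤}
  B5:  IN={d:4, e:-1; rest ⊤}  OUT={b:4, d:4, e:-1; rest ⊤}

Merge at B5: IN[B5] = OUT[B4] = {a: ⊤, b: ⊤, c: ⊤, d: 4, e: -1, f: ⊤}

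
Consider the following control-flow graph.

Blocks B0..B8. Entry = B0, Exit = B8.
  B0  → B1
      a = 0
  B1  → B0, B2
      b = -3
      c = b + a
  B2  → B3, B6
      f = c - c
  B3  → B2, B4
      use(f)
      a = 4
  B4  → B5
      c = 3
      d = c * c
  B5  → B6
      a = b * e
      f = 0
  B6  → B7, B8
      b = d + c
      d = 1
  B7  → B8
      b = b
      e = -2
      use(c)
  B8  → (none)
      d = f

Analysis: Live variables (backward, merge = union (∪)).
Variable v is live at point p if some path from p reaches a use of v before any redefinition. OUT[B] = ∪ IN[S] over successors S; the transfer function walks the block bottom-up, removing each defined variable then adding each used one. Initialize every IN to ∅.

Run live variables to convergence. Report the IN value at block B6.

Answer: {c, d, f}

Working:
Converged values:
  B0:   IN={d, e}   OUT={a, d, e}
  B1:   IN={a, d, e}   OUT={b, c, d, e}
  B2:   IN={b, c, d, e}   OUT={b, c, d, e, f}
  B3:   IN={b, c, d, e, f}   OUT={b, c, d, e}
  B4:   IN={b, e}   OUT={b, c, d, e}
  B5:   IN={b, c, d, e}   OUT={c, d, f}
  B6:   IN={c, d, f}   OUT={b, c, f}
  B7:   IN={b, c, f}   OUT={f}
  B8:   IN={f}   OUT={}

Merge at B6: OUT[B6] = IN[B7] ⊔ IN[B8] = {b, c, f}
Applying B6's transfer function to that OUT value gives IN[B6] (row B6 above).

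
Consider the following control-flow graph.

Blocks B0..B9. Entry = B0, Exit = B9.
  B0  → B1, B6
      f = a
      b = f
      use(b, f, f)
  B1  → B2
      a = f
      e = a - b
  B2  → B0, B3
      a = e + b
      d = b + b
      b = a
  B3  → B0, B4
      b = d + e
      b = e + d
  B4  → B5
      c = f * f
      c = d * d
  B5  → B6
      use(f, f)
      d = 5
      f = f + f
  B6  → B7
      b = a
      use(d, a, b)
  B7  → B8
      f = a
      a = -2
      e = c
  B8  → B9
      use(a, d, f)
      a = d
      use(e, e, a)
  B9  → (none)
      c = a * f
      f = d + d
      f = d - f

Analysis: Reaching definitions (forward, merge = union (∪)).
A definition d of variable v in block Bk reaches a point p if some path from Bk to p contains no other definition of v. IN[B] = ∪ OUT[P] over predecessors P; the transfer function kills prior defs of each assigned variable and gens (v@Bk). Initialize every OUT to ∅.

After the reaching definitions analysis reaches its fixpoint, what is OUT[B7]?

Fixpoint table:
  B0: | IN={a@B2, b@B2, b@B3, d@B2, e@B1, f@B0} | OUT={a@B2, b@B0, d@B2, e@B1, f@B0}
  B1: | IN={a@B2, b@B0, d@B2, e@B1, f@B0} | OUT={a@B1, b@B0, d@B2, e@B1, f@B0}
  B2: | IN={a@B1, b@B0, d@B2, e@B1, f@B0} | OUT={a@B2, b@B2, d@B2, e@B1, f@B0}
  B3: | IN={a@B2, b@B2, d@B2, e@B1, f@B0} | OUT={a@B2, b@B3, d@B2, e@B1, f@B0}
  B4: | IN={a@B2, b@B3, d@B2, e@B1, f@B0} | OUT={a@B2, b@B3, c@B4, d@B2, e@B1, f@B0}
  B5: | IN={a@B2, b@B3, c@B4, d@B2, e@B1, f@B0} | OUT={a@B2, b@B3, c@B4, d@B5, e@B1, f@B5}
  B6: | IN={a@B2, b@B0, b@B3, c@B4, d@B2, d@B5, e@B1, f@B0, f@B5} | OUT={a@B2, b@B6, c@B4, d@B2, d@B5, e@B1, f@B0, f@B5}
  B7: | IN={a@B2, b@B6, c@B4, d@B2, d@B5, e@B1, f@B0, f@B5} | OUT={a@B7, b@B6, c@B4, d@B2, d@B5, e@B7, f@B7}
  B8: | IN={a@B7, b@B6, c@B4, d@B2, d@B5, e@B7, f@B7} | OUT={a@B8, b@B6, c@B4, d@B2, d@B5, e@B7, f@B7}
  B9: | IN={a@B8, b@B6, c@B4, d@B2, d@B5, e@B7, f@B7} | OUT={a@B8, b@B6, c@B9, d@B2, d@B5, e@B7, f@B9}

Merge at B7: IN[B7] = OUT[B6] = {a@B2, b@B6, c@B4, d@B2, d@B5, e@B1, f@B0, f@B5}
Applying B7's transfer function to that IN value gives OUT[B7] (row B7 above).

Answer: {a@B7, b@B6, c@B4, d@B2, d@B5, e@B7, f@B7}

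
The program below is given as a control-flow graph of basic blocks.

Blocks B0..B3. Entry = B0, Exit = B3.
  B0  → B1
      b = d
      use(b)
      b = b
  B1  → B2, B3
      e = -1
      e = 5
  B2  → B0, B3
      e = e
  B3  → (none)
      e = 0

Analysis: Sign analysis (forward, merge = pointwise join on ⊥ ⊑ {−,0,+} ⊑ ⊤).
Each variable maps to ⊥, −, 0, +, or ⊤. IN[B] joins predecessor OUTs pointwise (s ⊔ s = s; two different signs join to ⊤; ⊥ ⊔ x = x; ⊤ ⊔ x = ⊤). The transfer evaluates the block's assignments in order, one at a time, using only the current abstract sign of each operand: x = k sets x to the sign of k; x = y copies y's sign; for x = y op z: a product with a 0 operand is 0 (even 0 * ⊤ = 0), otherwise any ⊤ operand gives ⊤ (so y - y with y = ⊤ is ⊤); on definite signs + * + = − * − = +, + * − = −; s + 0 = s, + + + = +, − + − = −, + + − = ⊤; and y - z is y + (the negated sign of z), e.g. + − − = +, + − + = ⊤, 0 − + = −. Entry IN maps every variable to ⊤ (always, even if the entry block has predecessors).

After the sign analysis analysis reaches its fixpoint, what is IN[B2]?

Fixpoint table:
  B0: | IN=(all ⊤) | OUT=(all ⊤)
  B1: | IN=(all ⊤) | OUT={e:+; rest ⊤}
  B2: | IN={e:+; rest ⊤} | OUT={e:+; rest ⊤}
  B3: | IN={e:+; rest ⊤} | OUT={e:0; rest ⊤}

Merge at B2: IN[B2] = OUT[B1] = {a: ⊤, b: ⊤, c: ⊤, d: ⊤, e: +, f: ⊤}

Answer: {a: ⊤, b: ⊤, c: ⊤, d: ⊤, e: +, f: ⊤}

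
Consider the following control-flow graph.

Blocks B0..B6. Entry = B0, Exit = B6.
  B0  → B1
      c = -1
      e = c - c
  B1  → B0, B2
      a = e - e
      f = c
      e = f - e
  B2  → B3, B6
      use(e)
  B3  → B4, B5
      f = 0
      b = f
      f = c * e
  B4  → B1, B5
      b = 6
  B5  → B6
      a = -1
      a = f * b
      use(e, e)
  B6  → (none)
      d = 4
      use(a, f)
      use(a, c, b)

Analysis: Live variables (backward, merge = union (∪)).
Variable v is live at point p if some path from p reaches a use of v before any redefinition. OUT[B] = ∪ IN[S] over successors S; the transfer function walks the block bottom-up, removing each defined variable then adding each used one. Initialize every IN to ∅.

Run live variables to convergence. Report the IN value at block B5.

Answer: {b, c, e, f}

Working:
Per-block solution:
  B0:  IN={b}  OUT={b, c, e}
  B1:  IN={b, c, e}  OUT={a, b, c, e, f}
  B2:  IN={a, b, c, e, f}  OUT={a, b, c, e, f}
  B3:  IN={c, e}  OUT={b, c, e, f}
  B4:  IN={c, e, f}  OUT={b, c, e, f}
  B5:  IN={b, c, e, f}  OUT={a, b, c, f}
  B6:  IN={a, b, c, f}  OUT={}

Merge at B5: OUT[B5] = IN[B6] = {a, b, c, f}
Applying B5's transfer function to that OUT value gives IN[B5] (row B5 above).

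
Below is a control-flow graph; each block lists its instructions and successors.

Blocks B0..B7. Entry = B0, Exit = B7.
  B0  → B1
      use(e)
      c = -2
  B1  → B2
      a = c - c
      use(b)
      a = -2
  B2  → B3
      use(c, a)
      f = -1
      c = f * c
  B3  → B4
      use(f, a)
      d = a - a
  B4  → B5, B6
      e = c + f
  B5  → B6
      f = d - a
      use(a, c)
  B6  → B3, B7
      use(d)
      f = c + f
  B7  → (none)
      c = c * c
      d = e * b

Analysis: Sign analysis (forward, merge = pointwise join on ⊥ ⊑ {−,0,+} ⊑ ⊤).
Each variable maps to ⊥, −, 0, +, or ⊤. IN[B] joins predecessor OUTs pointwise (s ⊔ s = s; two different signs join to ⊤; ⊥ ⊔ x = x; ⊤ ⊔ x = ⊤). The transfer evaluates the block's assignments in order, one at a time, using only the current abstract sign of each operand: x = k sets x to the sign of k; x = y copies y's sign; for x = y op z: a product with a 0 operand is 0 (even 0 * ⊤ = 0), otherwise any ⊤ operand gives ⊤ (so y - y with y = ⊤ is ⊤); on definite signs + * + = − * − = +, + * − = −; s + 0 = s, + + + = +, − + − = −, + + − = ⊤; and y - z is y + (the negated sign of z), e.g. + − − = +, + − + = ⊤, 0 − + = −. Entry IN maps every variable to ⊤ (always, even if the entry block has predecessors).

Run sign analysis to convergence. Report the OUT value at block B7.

Answer: {a: -, b: ⊤, c: +, d: ⊤, e: ⊤, f: ⊤}

Trace:
Fixpoint table:
  B0:   IN=(all ⊤)   OUT={c:-; rest ⊤}
  B1:   IN={c:-; rest ⊤}   OUT={a:-, c:-; rest ⊤}
  B2:   IN={a:-, c:-; rest ⊤}   OUT={a:-, c:+, f:-; rest ⊤}
  B3:   IN={a:-, c:+; rest ⊤}   OUT={a:-, c:+; rest ⊤}
  B4:   IN={a:-, c:+; rest ⊤}   OUT={a:-, c:+; rest ⊤}
  B5:   IN={a:-, c:+; rest ⊤}   OUT={a:-, c:+; rest ⊤}
  B6:   IN={a:-, c:+; rest ⊤}   OUT={a:-, c:+; rest ⊤}
  B7:   IN={a:-, c:+; rest ⊤}   OUT={a:-, c:+; rest ⊤}

Merge at B7: IN[B7] = OUT[B6] = {a: -, b: ⊤, c: +, d: ⊤, e: ⊤, f: ⊤}
Applying B7's transfer function to that IN value gives OUT[B7] (row B7 above).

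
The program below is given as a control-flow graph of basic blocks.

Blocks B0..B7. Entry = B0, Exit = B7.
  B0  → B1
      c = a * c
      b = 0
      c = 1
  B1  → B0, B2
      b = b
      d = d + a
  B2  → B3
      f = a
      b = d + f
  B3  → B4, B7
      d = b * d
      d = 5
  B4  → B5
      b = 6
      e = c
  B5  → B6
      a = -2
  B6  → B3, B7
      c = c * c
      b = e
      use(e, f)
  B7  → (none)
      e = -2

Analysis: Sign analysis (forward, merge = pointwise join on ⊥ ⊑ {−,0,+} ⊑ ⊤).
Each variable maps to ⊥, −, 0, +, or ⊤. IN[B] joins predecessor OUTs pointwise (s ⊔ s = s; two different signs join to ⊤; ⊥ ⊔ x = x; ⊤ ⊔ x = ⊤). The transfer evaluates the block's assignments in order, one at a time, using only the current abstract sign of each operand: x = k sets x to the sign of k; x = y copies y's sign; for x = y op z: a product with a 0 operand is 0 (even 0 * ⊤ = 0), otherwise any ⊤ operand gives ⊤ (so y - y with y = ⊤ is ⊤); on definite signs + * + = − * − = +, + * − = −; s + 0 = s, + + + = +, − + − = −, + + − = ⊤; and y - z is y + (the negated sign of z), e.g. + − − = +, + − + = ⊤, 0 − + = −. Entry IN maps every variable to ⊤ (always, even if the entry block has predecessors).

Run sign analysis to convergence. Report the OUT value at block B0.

Answer: {a: ⊤, b: 0, c: +, d: ⊤, e: ⊤, f: ⊤}

Working:
Per-block solution:
  B0: | IN=(all ⊤) | OUT={b:0, c:+; rest ⊤}
  B1: | IN={b:0, c:+; rest ⊤} | OUT={b:0, c:+; rest ⊤}
  B2: | IN={b:0, c:+; rest ⊤} | OUT={c:+; rest ⊤}
  B3: | IN={c:+; rest ⊤} | OUT={c:+, d:+; rest ⊤}
  B4: | IN={c:+, d:+; rest ⊤} | OUT={b:+, c:+, d:+, e:+; rest ⊤}
  B5: | IN={b:+, c:+, d:+, e:+; rest ⊤} | OUT={a:-, b:+, c:+, d:+, e:+; rest ⊤}
  B6: | IN={a:-, b:+, c:+, d:+, e:+; rest ⊤} | OUT={a:-, b:+, c:+, d:+, e:+; rest ⊤}
  B7: | IN={c:+, d:+; rest ⊤} | OUT={c:+, d:+, e:-; rest ⊤}

Merge at B0 (entry node, so the boundary value (all ⊤) is joined with the incoming edge(s)): IN[B0] = (all ⊤) ⊔ OUT[B1] = {a: ⊤, b: ⊤, c: ⊤, d: ⊤, e: ⊤, f: ⊤}
Applying B0's transfer function to that IN value gives OUT[B0] (row B0 above).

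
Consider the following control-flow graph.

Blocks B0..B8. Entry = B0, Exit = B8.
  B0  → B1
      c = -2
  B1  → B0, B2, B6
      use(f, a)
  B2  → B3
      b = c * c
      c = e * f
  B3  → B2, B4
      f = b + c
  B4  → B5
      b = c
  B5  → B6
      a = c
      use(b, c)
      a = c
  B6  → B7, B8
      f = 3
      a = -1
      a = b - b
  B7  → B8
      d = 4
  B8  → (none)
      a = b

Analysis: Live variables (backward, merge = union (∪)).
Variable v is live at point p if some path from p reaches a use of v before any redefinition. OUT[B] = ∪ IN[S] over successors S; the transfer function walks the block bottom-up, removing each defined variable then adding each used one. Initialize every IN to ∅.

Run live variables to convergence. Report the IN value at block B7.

Per-block solution:
  B0:   IN={a, b, e, f}   OUT={a, b, c, e, f}
  B1:   IN={a, b, c, e, f}   OUT={a, b, c, e, f}
  B2:   IN={c, e, f}   OUT={b, c, e}
  B3:   IN={b, c, e}   OUT={c, e, f}
  B4:   IN={c}   OUT={b, c}
  B5:   IN={b, c}   OUT={b}
  B6:   IN={b}   OUT={b}
  B7:   IN={b}   OUT={b}
  B8:   IN={b}   OUT={}

Merge at B7: OUT[B7] = IN[B8] = {b}
Applying B7's transfer function to that OUT value gives IN[B7] (row B7 above).

Answer: {b}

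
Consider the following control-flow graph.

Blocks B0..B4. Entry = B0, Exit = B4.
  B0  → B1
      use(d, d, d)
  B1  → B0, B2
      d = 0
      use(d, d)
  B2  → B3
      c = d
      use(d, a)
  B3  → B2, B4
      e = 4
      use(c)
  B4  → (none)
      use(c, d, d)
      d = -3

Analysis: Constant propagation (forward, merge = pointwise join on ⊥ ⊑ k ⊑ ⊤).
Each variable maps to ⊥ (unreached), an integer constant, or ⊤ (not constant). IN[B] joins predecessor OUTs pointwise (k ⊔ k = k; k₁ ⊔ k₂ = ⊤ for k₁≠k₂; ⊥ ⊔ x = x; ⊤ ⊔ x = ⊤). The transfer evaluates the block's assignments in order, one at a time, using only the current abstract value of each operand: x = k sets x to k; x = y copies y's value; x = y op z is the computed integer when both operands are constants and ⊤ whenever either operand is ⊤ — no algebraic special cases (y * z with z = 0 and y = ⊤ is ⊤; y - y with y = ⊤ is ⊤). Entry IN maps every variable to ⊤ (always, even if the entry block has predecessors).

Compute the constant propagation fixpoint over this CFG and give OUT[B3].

Converged values:
  B0:   IN=(all ⊤)   OUT=(all ⊤)
  B1:   IN=(all ⊤)   OUT={d:0; rest ⊤}
  B2:   IN={d:0; rest ⊤}   OUT={c:0, d:0; rest ⊤}
  B3:   IN={c:0, d:0; rest ⊤}   OUT={c:0, d:0, e:4; rest ⊤}
  B4:   IN={c:0, d:0, e:4; rest ⊤}   OUT={c:0, d:-3, e:4; rest ⊤}

Merge at B3: IN[B3] = OUT[B2] = {a: ⊤, b: ⊤, c: 0, d: 0, e: ⊤, f: ⊤}
Applying B3's transfer function to that IN value gives OUT[B3] (row B3 above).

Answer: {a: ⊤, b: ⊤, c: 0, d: 0, e: 4, f: ⊤}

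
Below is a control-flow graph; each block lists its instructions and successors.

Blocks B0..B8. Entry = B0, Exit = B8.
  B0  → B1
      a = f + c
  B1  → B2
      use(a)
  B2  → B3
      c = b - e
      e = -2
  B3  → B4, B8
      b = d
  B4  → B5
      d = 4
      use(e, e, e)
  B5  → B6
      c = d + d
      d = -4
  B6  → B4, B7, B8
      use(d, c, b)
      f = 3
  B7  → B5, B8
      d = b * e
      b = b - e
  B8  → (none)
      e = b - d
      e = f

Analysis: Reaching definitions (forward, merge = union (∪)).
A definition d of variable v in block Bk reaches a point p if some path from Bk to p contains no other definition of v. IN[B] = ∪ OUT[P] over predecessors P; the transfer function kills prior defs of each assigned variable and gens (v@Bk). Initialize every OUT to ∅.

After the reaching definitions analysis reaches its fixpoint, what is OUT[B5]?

Fixpoint table:
  B0:  IN={}  OUT={a@B0}
  B1:  IN={a@B0}  OUT={a@B0}
  B2:  IN={a@B0}  OUT={a@B0, c@B2, e@B2}
  B3:  IN={a@B0, c@B2, e@B2}  OUT={a@B0, b@B3, c@B2, e@B2}
  B4:  IN={a@B0, b@B3, b@B7, c@B2, c@B5, d@B5, e@B2, f@B6}  OUT={a@B0, b@B3, b@B7, c@B2, c@B5, d@B4, e@B2, f@B6}
  B5:  IN={a@B0, b@B3, b@B7, c@B2, c@B5, d@B4, d@B7, e@B2, f@B6}  OUT={a@B0, b@B3, b@B7, c@B5, d@B5, e@B2, f@B6}
  B6:  IN={a@B0, b@B3, b@B7, c@B5, d@B5, e@B2, f@B6}  OUT={a@B0, b@B3, b@B7, c@B5, d@B5, e@B2, f@B6}
  B7:  IN={a@B0, b@B3, b@B7, c@B5, d@B5, e@B2, f@B6}  OUT={a@B0, b@B7, c@B5, d@B7, e@B2, f@B6}
  B8:  IN={a@B0, b@B3, b@B7, c@B2, c@B5, d@B5, d@B7, e@B2, f@B6}  OUT={a@B0, b@B3, b@B7, c@B2, c@B5, d@B5, d@B7, e@B8, f@B6}

Merge at B5: IN[B5] = OUT[B4] ⊔ OUT[B7] = {a@B0, b@B3, b@B7, c@B2, c@B5, d@B4, d@B7, e@B2, f@B6}
Applying B5's transfer function to that IN value gives OUT[B5] (row B5 above).

Answer: {a@B0, b@B3, b@B7, c@B5, d@B5, e@B2, f@B6}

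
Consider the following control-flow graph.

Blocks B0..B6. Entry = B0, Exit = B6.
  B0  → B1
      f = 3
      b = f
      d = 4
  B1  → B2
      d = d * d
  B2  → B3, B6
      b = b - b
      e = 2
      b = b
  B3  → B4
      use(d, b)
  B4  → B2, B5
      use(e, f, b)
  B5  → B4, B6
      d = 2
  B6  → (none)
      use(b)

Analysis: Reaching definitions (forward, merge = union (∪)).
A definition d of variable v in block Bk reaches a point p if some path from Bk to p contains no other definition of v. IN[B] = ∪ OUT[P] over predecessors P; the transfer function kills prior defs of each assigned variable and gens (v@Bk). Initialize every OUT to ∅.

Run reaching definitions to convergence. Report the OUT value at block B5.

Converged values:
  B0: | IN={} | OUT={b@B0, d@B0, f@B0}
  B1: | IN={b@B0, d@B0, f@B0} | OUT={b@B0, d@B1, f@B0}
  B2: | IN={b@B0, b@B2, d@B1, d@B5, e@B2, f@B0} | OUT={b@B2, d@B1, d@B5, e@B2, f@B0}
  B3: | IN={b@B2, d@B1, d@B5, e@B2, f@B0} | OUT={b@B2, d@B1, d@B5, e@B2, f@B0}
  B4: | IN={b@B2, d@B1, d@B5, e@B2, f@B0} | OUT={b@B2, d@B1, d@B5, e@B2, f@B0}
  B5: | IN={b@B2, d@B1, d@B5, e@B2, f@B0} | OUT={b@B2, d@B5, e@B2, f@B0}
  B6: | IN={b@B2, d@B1, d@B5, e@B2, f@B0} | OUT={b@B2, d@B1, d@B5, e@B2, f@B0}

Merge at B5: IN[B5] = OUT[B4] = {b@B2, d@B1, d@B5, e@B2, f@B0}
Applying B5's transfer function to that IN value gives OUT[B5] (row B5 above).

Answer: {b@B2, d@B5, e@B2, f@B0}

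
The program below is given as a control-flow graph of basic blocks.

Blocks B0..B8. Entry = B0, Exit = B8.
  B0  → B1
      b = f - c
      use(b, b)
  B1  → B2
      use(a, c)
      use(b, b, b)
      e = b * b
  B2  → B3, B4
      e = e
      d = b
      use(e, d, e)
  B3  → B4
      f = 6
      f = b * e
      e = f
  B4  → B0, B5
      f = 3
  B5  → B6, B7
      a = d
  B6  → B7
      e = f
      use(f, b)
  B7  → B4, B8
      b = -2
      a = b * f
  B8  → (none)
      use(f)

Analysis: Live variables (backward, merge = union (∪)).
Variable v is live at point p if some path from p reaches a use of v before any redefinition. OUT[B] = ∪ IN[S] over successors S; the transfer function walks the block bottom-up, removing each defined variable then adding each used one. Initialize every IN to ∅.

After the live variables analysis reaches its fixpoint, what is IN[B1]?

Answer: {a, b, c}

Derivation:
Fixpoint table:
  B0:  IN={a, c, f}  OUT={a, b, c}
  B1:  IN={a, b, c}  OUT={a, b, c, e}
  B2:  IN={a, b, c, e}  OUT={a, b, c, d, e}
  B3:  IN={a, b, c, d, e}  OUT={a, b, c, d}
  B4:  IN={a, b, c, d}  OUT={a, b, c, d, f}
  B5:  IN={b, c, d, f}  OUT={b, c, d, f}
  B6:  IN={b, c, d, f}  OUT={c, d, f}
  B7:  IN={c, d, f}  OUT={a, b, c, d, f}
  B8:  IN={f}  OUT={}

Merge at B1: OUT[B1] = IN[B2] = {a, b, c, e}
Applying B1's transfer function to that OUT value gives IN[B1] (row B1 above).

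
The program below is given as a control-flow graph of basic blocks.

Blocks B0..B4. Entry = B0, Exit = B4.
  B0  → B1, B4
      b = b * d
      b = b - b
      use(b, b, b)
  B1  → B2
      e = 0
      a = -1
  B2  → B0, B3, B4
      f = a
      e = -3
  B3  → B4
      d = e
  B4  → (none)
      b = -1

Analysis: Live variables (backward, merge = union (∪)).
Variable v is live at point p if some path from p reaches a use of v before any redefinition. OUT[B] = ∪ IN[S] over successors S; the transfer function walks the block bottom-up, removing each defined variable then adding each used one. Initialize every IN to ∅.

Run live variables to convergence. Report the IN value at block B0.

Answer: {b, d}

Derivation:
Fixpoint table:
  B0: | IN={b, d} | OUT={b, d}
  B1: | IN={b, d} | OUT={a, b, d}
  B2: | IN={a, b, d} | OUT={b, d, e}
  B3: | IN={e} | OUT={}
  B4: | IN={} | OUT={}

Merge at B0: OUT[B0] = IN[B1] ⊔ IN[B4] = {b, d}
Applying B0's transfer function to that OUT value gives IN[B0] (row B0 above).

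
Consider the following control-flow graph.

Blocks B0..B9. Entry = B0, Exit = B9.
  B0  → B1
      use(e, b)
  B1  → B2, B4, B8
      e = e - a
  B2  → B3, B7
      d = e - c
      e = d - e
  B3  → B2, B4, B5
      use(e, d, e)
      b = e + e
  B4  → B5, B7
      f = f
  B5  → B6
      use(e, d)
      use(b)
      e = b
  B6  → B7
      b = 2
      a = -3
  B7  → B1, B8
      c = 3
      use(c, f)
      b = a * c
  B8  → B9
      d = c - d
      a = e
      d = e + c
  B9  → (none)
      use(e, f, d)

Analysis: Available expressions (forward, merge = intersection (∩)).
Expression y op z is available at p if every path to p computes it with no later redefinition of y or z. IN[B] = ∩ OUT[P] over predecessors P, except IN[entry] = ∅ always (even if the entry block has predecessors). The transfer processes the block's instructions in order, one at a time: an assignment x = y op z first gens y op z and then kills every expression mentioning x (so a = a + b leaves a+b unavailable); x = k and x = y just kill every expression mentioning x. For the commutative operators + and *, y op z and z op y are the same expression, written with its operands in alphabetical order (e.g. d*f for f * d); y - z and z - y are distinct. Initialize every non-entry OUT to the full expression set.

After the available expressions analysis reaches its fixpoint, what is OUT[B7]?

Per-block solution:
  B0:  IN={}  OUT={}
  B1:  IN={}  OUT={}
  B2:  IN={}  OUT={}
  B3:  IN={}  OUT={e+e}
  B4:  IN={}  OUT={}
  B5:  IN={}  OUT={}
  B6:  IN={}  OUT={}
  B7:  IN={}  OUT={a*c}
  B8:  IN={}  OUT={c+e}
  B9:  IN={c+e}  OUT={c+e}

Merge at B7: IN[B7] = OUT[B2] ∩ OUT[B4] ∩ OUT[B6] = {}
Applying B7's transfer function to that IN value gives OUT[B7] (row B7 above).

Answer: {a*c}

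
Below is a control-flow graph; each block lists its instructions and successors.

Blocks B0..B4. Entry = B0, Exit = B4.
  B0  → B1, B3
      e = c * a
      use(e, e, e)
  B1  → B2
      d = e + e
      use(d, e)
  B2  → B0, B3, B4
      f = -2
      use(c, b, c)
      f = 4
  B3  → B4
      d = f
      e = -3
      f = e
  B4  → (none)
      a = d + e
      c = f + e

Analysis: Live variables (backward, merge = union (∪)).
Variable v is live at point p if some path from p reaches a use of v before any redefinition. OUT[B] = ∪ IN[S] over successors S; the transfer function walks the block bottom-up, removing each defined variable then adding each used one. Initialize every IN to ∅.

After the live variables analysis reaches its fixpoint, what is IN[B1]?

Answer: {a, b, c, e}

Trace:
Converged values:
  B0:   IN={a, b, c, f}   OUT={a, b, c, e, f}
  B1:   IN={a, b, c, e}   OUT={a, b, c, d, e}
  B2:   IN={a, b, c, d, e}   OUT={a, b, c, d, e, f}
  B3:   IN={f}   OUT={d, e, f}
  B4:   IN={d, e, f}   OUT={}

Merge at B1: OUT[B1] = IN[B2] = {a, b, c, d, e}
Applying B1's transfer function to that OUT value gives IN[B1] (row B1 above).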